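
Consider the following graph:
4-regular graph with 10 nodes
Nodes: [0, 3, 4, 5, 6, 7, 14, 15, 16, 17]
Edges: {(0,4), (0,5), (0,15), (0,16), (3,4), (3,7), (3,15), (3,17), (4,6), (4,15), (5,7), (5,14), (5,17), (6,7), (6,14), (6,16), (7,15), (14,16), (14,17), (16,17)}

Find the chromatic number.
Clique number ω(G) = 3 (lower bound: χ ≥ ω).
Suppose a proper 3-coloring c exists. The clique [0, 4, 15] takes 3 distinct colors; by symmetry let c(0) = 1, c(4) = 2, c(15) = 3.
- Vertex 3: neighbors [4, 15] already have colors [2, 3] ⇒ c(3) = 1.
- Vertex 7: neighbors [3, 15] already have colors [1, 3] ⇒ c(7) = 2.
- Vertex 5: neighbors [0, 7] already have colors [1, 2] ⇒ c(5) = 3.
- Vertex 17: neighbors [3, 5] already have colors [1, 3] ⇒ c(17) = 2.
- Vertex 14: neighbors [17, 5] already have colors [2, 3] ⇒ c(14) = 1.
- Vertex 6: neighbors [14, 4] already have colors [1, 2] ⇒ c(6) = 3.
- Vertex 16: neighbors [0, 17, 6] already have colors [1, 2, 3] — all 3 colors blocked. Contradiction.
The forced assignments end in a contradiction, so G has no proper 3-coloring (χ ≥ 4).
The coloring below uses 4 colors, so χ(G) = 4.
A valid 4-coloring: color 1: [0, 7, 14]; color 2: [6, 15, 17]; color 3: [3, 5, 16]; color 4: [4].

χ(G) = 4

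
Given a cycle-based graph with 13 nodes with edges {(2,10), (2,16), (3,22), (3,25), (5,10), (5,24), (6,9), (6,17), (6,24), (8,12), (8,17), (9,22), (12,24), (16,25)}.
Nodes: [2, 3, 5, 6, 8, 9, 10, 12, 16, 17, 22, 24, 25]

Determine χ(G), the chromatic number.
Clique number ω(G) = 2 (lower bound: χ ≥ ω).
Odd cycle [17, 8, 12, 24, 6] needs 3 colors (χ ≥ 3).
The coloring below uses 3 colors, so χ(G) = 3.
A valid 3-coloring: color 1: [2, 5, 6, 8, 22, 25]; color 2: [3, 9, 10, 16, 17, 24]; color 3: [12].

χ(G) = 3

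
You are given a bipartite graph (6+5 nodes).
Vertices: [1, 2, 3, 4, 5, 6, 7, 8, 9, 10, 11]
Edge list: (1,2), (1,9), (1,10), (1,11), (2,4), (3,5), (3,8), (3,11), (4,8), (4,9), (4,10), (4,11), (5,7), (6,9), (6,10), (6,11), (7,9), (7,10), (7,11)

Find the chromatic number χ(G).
Clique number ω(G) = 2 (lower bound: χ ≥ ω).
The graph is bipartite (no odd cycle), so 2 colors suffice: χ(G) = 2.
A valid 2-coloring: color 1: [2, 5, 8, 9, 10, 11]; color 2: [1, 3, 4, 6, 7].

χ(G) = 2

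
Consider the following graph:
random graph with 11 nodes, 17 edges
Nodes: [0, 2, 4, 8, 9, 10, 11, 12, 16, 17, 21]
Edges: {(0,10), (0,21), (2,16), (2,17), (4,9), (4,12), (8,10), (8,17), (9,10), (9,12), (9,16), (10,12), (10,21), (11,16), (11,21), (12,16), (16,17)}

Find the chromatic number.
χ(G) = 3

Clique number ω(G) = 3 (lower bound: χ ≥ ω).
The clique on [2, 16, 17] has size 3, forcing χ ≥ 3, and the coloring below uses 3 colors, so χ(G) = 3.
A valid 3-coloring: color 1: [4, 10, 16]; color 2: [12, 17, 21]; color 3: [0, 2, 8, 9, 11].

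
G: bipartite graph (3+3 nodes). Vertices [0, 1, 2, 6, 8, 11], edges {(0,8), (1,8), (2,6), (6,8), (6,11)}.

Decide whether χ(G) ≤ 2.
A valid 2-coloring: color 1: [0, 1, 6]; color 2: [2, 8, 11].
(χ(G) = 2 ≤ 2.)

Yes, G is 2-colorable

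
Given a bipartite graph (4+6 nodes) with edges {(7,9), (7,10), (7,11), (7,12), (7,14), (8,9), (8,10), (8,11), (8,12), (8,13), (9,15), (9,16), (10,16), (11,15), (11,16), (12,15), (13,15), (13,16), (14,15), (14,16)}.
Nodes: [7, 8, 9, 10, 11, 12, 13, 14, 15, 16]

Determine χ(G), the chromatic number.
Clique number ω(G) = 2 (lower bound: χ ≥ ω).
The graph is bipartite (no odd cycle), so 2 colors suffice: χ(G) = 2.
A valid 2-coloring: color 1: [7, 8, 15, 16]; color 2: [9, 10, 11, 12, 13, 14].

χ(G) = 2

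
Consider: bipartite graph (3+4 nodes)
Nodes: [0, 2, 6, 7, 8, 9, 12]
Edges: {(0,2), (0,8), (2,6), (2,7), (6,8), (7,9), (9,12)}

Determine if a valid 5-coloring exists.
A valid 5-coloring: color 1: [2, 8, 9]; color 2: [0, 6, 7, 12].
(χ(G) = 2 ≤ 5.)

Yes, G is 5-colorable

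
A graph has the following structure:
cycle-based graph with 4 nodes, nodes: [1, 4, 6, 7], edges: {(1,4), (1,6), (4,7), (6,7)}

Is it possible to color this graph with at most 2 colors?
A valid 2-coloring: color 1: [1, 7]; color 2: [4, 6].
(χ(G) = 2 ≤ 2.)

Yes, G is 2-colorable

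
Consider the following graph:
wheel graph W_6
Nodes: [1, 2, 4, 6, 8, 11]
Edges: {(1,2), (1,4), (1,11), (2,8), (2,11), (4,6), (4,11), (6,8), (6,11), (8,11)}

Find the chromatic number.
Clique number ω(G) = 3 (lower bound: χ ≥ ω).
Odd cycle [2, 1, 4, 6, 8] needs 3 colors (χ ≥ 3).
Vertex 11 is adjacent to every vertex of [1, 2, 4, 6, 8], which already need 3 colors among themselves, so 11 needs a new color (χ ≥ 4).
The coloring below uses 4 colors, so χ(G) = 4.
A valid 4-coloring: color 1: [11]; color 2: [2, 6]; color 3: [1, 8]; color 4: [4].

χ(G) = 4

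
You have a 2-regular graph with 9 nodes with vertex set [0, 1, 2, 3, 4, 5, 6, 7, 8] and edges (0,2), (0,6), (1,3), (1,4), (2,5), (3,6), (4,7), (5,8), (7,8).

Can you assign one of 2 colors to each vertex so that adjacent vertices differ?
Odd cycle [4, 1, 3, 6, 0, 2, 5, 8, 7] needs 3 colors (χ ≥ 3).
Hence χ(G) ≥ 3 > 2, so no proper 2-coloring exists.

No, G is not 2-colorable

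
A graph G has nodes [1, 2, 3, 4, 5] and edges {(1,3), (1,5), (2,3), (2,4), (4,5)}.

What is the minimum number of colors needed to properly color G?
Clique number ω(G) = 2 (lower bound: χ ≥ ω).
Odd cycle [4, 2, 3, 1, 5] needs 3 colors (χ ≥ 3).
The coloring below uses 3 colors, so χ(G) = 3.
A valid 3-coloring: color 1: [1, 4]; color 2: [2, 5]; color 3: [3].

χ(G) = 3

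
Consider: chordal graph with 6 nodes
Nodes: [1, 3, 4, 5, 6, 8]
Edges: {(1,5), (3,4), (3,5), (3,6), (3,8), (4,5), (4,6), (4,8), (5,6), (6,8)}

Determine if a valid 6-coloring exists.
Yes, G is 6-colorable

A valid 6-coloring: color 1: [1, 3]; color 2: [6]; color 3: [4]; color 4: [5, 8].
(χ(G) = 4 ≤ 6.)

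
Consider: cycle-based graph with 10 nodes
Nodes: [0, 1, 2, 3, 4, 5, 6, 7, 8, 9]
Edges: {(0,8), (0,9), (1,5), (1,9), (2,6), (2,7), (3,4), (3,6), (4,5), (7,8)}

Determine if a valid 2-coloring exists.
A valid 2-coloring: color 1: [0, 1, 4, 6, 7]; color 2: [2, 3, 5, 8, 9].
(χ(G) = 2 ≤ 2.)

Yes, G is 2-colorable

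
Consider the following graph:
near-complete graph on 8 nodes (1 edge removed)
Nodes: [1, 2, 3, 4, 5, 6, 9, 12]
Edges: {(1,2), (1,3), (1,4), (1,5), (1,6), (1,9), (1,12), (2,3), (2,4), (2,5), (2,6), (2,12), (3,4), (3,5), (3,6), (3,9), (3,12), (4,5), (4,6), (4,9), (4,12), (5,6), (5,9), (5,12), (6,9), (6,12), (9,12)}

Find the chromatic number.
Clique number ω(G) = 7 (lower bound: χ ≥ ω).
The clique on [1, 3, 4, 5, 6, 9, 12] has size 7, forcing χ ≥ 7, and the coloring below uses 7 colors, so χ(G) = 7.
A valid 7-coloring: color 1: [1]; color 2: [4]; color 3: [6]; color 4: [3]; color 5: [12]; color 6: [5]; color 7: [2, 9].

χ(G) = 7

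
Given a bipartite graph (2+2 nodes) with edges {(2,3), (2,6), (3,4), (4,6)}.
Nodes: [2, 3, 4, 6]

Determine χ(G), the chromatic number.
Clique number ω(G) = 2 (lower bound: χ ≥ ω).
The graph is bipartite (no odd cycle), so 2 colors suffice: χ(G) = 2.
A valid 2-coloring: color 1: [2, 4]; color 2: [3, 6].

χ(G) = 2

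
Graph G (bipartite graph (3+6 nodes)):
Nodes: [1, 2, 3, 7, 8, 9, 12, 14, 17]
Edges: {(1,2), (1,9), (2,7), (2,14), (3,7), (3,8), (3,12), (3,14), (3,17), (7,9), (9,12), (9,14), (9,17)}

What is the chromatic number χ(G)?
χ(G) = 2

Clique number ω(G) = 2 (lower bound: χ ≥ ω).
The graph is bipartite (no odd cycle), so 2 colors suffice: χ(G) = 2.
A valid 2-coloring: color 1: [2, 3, 9]; color 2: [1, 7, 8, 12, 14, 17].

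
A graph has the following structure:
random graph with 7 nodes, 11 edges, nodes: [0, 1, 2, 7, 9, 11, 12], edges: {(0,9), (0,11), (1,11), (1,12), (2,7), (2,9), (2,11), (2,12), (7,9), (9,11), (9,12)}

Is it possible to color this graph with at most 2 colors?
The clique on vertices [0, 9, 11] has size 3 > 2, so it alone needs 3 colors.

No, G is not 2-colorable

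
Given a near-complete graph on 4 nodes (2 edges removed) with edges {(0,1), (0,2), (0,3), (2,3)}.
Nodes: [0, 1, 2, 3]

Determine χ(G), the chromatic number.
χ(G) = 3

Clique number ω(G) = 3 (lower bound: χ ≥ ω).
The clique on [0, 2, 3] has size 3, forcing χ ≥ 3, and the coloring below uses 3 colors, so χ(G) = 3.
A valid 3-coloring: color 1: [0]; color 2: [1, 3]; color 3: [2].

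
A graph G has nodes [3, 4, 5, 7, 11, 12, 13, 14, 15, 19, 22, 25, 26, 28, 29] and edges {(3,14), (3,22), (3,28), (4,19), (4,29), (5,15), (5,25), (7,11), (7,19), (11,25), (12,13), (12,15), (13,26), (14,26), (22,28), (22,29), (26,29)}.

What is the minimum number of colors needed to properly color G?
χ(G) = 3

Clique number ω(G) = 3 (lower bound: χ ≥ ω).
The clique on [3, 22, 28] has size 3, forcing χ ≥ 3, and the coloring below uses 3 colors, so χ(G) = 3.
A valid 3-coloring: color 1: [5, 11, 12, 19, 22, 26]; color 2: [3, 7, 13, 15, 25, 29]; color 3: [4, 14, 28].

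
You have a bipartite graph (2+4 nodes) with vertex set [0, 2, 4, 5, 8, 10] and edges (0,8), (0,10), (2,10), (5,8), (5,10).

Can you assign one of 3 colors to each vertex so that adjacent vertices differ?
Yes, G is 3-colorable

A valid 3-coloring: color 1: [4, 8, 10]; color 2: [0, 2, 5].
(χ(G) = 2 ≤ 3.)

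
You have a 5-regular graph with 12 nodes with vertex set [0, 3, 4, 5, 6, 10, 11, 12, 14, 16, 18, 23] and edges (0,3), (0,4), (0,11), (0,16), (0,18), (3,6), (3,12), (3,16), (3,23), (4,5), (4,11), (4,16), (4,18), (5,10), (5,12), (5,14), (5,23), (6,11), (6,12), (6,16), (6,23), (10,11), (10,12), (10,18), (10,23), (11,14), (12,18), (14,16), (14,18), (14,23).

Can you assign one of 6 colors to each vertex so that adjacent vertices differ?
A valid 6-coloring: color 1: [3, 4, 10, 14]; color 2: [11, 16, 18, 23]; color 3: [0, 5, 6]; color 4: [12].
(χ(G) = 4 ≤ 6.)

Yes, G is 6-colorable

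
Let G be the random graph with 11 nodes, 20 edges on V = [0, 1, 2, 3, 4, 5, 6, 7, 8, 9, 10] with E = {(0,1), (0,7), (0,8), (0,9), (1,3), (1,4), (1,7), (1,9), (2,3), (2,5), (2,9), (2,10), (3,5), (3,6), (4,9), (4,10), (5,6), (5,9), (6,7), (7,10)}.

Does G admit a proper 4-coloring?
Yes, G is 4-colorable

A valid 4-coloring: color 1: [1, 5, 8, 10]; color 2: [3, 7, 9]; color 3: [0, 2, 4, 6].
(χ(G) = 3 ≤ 4.)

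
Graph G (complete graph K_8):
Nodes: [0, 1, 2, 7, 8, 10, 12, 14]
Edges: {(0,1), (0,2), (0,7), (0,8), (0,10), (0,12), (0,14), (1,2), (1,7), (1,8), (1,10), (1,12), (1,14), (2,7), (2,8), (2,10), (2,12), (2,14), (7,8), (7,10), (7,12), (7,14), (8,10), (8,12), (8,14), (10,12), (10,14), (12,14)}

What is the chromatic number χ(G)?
Clique number ω(G) = 8 (lower bound: χ ≥ ω).
The clique on [0, 1, 2, 7, 8, 10, 12, 14] has size 8, forcing χ ≥ 8, and the coloring below uses 8 colors, so χ(G) = 8.
A valid 8-coloring: color 1: [0]; color 2: [8]; color 3: [2]; color 4: [12]; color 5: [1]; color 6: [10]; color 7: [7]; color 8: [14].

χ(G) = 8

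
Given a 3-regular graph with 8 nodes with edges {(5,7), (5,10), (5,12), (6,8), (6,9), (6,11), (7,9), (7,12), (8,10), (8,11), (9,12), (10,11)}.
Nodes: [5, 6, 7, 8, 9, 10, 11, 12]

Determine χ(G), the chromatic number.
Clique number ω(G) = 3 (lower bound: χ ≥ ω).
The clique on [5, 7, 12] has size 3, forcing χ ≥ 3, and the coloring below uses 3 colors, so χ(G) = 3.
A valid 3-coloring: color 1: [6, 10, 12]; color 2: [7, 11]; color 3: [5, 8, 9].

χ(G) = 3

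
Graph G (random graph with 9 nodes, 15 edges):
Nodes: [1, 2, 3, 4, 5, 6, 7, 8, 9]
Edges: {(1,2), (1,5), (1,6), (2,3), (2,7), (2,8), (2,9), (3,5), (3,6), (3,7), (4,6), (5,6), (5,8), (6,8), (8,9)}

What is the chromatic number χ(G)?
χ(G) = 3

Clique number ω(G) = 3 (lower bound: χ ≥ ω).
The clique on [2, 8, 9] has size 3, forcing χ ≥ 3, and the coloring below uses 3 colors, so χ(G) = 3.
A valid 3-coloring: color 1: [2, 6]; color 2: [1, 3, 4, 8]; color 3: [5, 7, 9].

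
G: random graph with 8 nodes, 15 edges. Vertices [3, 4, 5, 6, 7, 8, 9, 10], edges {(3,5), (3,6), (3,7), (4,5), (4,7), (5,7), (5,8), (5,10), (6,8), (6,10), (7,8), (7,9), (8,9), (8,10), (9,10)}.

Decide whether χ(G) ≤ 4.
A valid 4-coloring: color 1: [7, 10]; color 2: [3, 4, 8]; color 3: [5, 6, 9].
(χ(G) = 3 ≤ 4.)

Yes, G is 4-colorable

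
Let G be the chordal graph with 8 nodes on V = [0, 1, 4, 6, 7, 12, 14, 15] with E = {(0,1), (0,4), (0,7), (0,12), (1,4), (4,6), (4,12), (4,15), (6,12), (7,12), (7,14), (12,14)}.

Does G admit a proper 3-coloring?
A valid 3-coloring: color 1: [1, 12, 15]; color 2: [4, 7]; color 3: [0, 6, 14].
(χ(G) = 3 ≤ 3.)

Yes, G is 3-colorable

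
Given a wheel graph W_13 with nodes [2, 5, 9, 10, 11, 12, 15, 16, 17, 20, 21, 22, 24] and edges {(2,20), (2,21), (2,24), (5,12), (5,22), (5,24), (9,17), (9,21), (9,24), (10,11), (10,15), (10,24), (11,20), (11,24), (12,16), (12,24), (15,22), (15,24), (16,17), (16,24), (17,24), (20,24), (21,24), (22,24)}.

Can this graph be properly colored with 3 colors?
Yes, G is 3-colorable

A valid 3-coloring: color 1: [24]; color 2: [2, 5, 9, 11, 15, 16]; color 3: [10, 12, 17, 20, 21, 22].
(χ(G) = 3 ≤ 3.)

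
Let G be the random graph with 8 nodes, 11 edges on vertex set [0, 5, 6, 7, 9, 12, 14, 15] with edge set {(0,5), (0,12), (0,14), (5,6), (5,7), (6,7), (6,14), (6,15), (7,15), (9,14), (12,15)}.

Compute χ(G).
χ(G) = 3

Clique number ω(G) = 3 (lower bound: χ ≥ ω).
The clique on [5, 6, 7] has size 3, forcing χ ≥ 3, and the coloring below uses 3 colors, so χ(G) = 3.
A valid 3-coloring: color 1: [0, 6, 9]; color 2: [5, 14, 15]; color 3: [7, 12].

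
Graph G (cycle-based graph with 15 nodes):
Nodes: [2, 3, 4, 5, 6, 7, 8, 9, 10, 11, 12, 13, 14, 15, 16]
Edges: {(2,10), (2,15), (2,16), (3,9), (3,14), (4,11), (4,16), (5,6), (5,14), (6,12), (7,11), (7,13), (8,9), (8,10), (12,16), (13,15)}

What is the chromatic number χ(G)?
Clique number ω(G) = 2 (lower bound: χ ≥ ω).
Odd cycle [4, 11, 7, 13, 15, 2, 16] needs 3 colors (χ ≥ 3).
The coloring below uses 3 colors, so χ(G) = 3.
A valid 3-coloring: color 1: [6, 9, 10, 11, 13, 14, 16]; color 2: [2, 3, 4, 5, 7, 8, 12]; color 3: [15].

χ(G) = 3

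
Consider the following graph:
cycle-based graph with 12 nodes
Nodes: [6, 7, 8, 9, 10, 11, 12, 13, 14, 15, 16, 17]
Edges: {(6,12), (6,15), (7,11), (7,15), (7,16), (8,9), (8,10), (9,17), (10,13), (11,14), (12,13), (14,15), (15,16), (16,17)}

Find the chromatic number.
Clique number ω(G) = 3 (lower bound: χ ≥ ω).
The clique on [7, 15, 16] has size 3, forcing χ ≥ 3, and the coloring below uses 3 colors, so χ(G) = 3.
A valid 3-coloring: color 1: [10, 11, 12, 15, 17]; color 2: [6, 8, 13, 14, 16]; color 3: [7, 9].

χ(G) = 3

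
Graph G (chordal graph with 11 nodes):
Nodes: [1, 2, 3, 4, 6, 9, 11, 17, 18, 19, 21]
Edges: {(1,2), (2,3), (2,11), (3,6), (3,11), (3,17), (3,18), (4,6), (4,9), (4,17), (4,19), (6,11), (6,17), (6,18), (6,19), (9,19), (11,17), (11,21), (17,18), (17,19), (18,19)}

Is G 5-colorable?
Yes, G is 5-colorable

A valid 5-coloring: color 1: [2, 9, 17, 21]; color 2: [1, 6]; color 3: [3, 19]; color 4: [4, 11, 18].
(χ(G) = 4 ≤ 5.)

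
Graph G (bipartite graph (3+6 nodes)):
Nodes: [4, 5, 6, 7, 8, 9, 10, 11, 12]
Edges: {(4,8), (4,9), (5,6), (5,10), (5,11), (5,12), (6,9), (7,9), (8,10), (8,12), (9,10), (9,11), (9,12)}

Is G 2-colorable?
Yes, G is 2-colorable

A valid 2-coloring: color 1: [5, 8, 9]; color 2: [4, 6, 7, 10, 11, 12].
(χ(G) = 2 ≤ 2.)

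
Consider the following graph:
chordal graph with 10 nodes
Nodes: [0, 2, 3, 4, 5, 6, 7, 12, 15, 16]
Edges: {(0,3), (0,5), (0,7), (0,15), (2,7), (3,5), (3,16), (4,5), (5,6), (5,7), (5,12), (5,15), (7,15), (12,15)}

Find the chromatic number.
Clique number ω(G) = 4 (lower bound: χ ≥ ω).
The clique on [0, 5, 7, 15] has size 4, forcing χ ≥ 4, and the coloring below uses 4 colors, so χ(G) = 4.
A valid 4-coloring: color 1: [2, 5, 16]; color 2: [3, 4, 6, 7, 12]; color 3: [15]; color 4: [0].

χ(G) = 4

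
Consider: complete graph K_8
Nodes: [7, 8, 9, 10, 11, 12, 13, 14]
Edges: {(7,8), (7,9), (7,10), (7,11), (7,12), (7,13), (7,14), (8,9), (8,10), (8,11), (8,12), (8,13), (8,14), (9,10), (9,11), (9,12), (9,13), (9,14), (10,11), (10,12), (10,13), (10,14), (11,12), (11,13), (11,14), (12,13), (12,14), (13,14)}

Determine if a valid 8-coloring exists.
Yes, G is 8-colorable

A valid 8-coloring: color 1: [14]; color 2: [10]; color 3: [9]; color 4: [8]; color 5: [12]; color 6: [7]; color 7: [11]; color 8: [13].
(χ(G) = 8 ≤ 8.)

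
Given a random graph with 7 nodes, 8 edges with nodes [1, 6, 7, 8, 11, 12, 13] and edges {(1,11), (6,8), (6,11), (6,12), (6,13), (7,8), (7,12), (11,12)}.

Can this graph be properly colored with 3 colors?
A valid 3-coloring: color 1: [1, 6, 7]; color 2: [8, 12, 13]; color 3: [11].
(χ(G) = 3 ≤ 3.)

Yes, G is 3-colorable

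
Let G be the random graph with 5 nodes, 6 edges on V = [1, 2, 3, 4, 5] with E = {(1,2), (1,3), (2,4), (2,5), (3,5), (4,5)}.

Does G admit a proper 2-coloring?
The clique on vertices [2, 4, 5] has size 3 > 2, so it alone needs 3 colors.

No, G is not 2-colorable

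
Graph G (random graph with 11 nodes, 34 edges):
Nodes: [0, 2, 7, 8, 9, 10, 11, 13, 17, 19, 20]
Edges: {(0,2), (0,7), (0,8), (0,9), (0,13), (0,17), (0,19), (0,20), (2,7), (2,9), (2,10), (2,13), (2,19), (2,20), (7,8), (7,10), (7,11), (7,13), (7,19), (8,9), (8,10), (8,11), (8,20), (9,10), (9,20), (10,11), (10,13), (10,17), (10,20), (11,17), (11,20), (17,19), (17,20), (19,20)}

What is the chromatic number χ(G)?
χ(G) = 4

Clique number ω(G) = 4 (lower bound: χ ≥ ω).
The clique on [0, 8, 9, 20] has size 4, forcing χ ≥ 4, and the coloring below uses 4 colors, so χ(G) = 4.
A valid 4-coloring: color 1: [7, 20]; color 2: [0, 10]; color 3: [2, 8, 17]; color 4: [9, 11, 13, 19].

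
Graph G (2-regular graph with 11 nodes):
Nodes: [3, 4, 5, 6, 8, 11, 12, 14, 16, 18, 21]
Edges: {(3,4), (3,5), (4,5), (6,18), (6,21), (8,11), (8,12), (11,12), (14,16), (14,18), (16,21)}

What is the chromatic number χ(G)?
Clique number ω(G) = 3 (lower bound: χ ≥ ω).
The clique on [3, 4, 5] has size 3, forcing χ ≥ 3, and the coloring below uses 3 colors, so χ(G) = 3.
A valid 3-coloring: color 1: [3, 6, 8, 16]; color 2: [4, 12, 14, 21]; color 3: [5, 11, 18].

χ(G) = 3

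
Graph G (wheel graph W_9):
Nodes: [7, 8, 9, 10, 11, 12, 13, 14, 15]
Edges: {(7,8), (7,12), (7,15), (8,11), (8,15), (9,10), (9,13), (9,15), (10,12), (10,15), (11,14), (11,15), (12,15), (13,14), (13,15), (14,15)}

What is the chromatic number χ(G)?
χ(G) = 3

Clique number ω(G) = 3 (lower bound: χ ≥ ω).
The clique on [7, 8, 15] has size 3, forcing χ ≥ 3, and the coloring below uses 3 colors, so χ(G) = 3.
A valid 3-coloring: color 1: [15]; color 2: [7, 10, 11, 13]; color 3: [8, 9, 12, 14].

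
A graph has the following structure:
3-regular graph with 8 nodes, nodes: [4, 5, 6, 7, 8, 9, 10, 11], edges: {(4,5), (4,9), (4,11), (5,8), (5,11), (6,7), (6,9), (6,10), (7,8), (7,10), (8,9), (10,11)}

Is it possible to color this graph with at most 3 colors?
Yes, G is 3-colorable

A valid 3-coloring: color 1: [4, 6, 8]; color 2: [7, 9, 11]; color 3: [5, 10].
(χ(G) = 3 ≤ 3.)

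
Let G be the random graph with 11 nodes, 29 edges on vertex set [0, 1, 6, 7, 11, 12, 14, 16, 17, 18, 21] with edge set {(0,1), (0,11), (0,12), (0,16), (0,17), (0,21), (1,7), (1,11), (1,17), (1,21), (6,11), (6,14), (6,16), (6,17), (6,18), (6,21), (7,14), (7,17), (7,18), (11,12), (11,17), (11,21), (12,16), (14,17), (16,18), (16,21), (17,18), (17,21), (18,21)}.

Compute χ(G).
χ(G) = 5

Clique number ω(G) = 5 (lower bound: χ ≥ ω).
The clique on [0, 1, 11, 17, 21] has size 5, forcing χ ≥ 5, and the coloring below uses 5 colors, so χ(G) = 5.
A valid 5-coloring: color 1: [16, 17]; color 2: [7, 12, 21]; color 3: [0, 6]; color 4: [11, 14, 18]; color 5: [1].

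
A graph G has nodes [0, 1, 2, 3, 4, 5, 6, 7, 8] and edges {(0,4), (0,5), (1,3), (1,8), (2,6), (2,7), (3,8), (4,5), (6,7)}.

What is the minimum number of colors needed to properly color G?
χ(G) = 3

Clique number ω(G) = 3 (lower bound: χ ≥ ω).
The clique on [0, 4, 5] has size 3, forcing χ ≥ 3, and the coloring below uses 3 colors, so χ(G) = 3.
A valid 3-coloring: color 1: [0, 1, 7]; color 2: [2, 4, 8]; color 3: [3, 5, 6].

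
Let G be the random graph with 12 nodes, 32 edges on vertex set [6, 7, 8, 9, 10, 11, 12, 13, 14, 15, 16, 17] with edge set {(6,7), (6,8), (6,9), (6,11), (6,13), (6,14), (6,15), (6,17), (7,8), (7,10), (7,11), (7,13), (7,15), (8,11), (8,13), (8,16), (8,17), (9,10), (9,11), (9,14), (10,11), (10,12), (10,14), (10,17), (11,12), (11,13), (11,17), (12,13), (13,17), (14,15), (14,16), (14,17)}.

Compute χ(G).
Clique number ω(G) = 5 (lower bound: χ ≥ ω).
The clique on [6, 8, 11, 13, 17] has size 5, forcing χ ≥ 5, and the coloring below uses 5 colors, so χ(G) = 5.
A valid 5-coloring: color 1: [11, 14]; color 2: [6, 10, 16]; color 3: [8, 9, 12, 15]; color 4: [13]; color 5: [7, 17].

χ(G) = 5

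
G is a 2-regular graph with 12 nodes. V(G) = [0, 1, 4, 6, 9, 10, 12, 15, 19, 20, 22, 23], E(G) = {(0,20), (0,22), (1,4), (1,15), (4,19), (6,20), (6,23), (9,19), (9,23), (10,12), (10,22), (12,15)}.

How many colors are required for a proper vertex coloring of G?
Clique number ω(G) = 2 (lower bound: χ ≥ ω).
The graph is bipartite (no odd cycle), so 2 colors suffice: χ(G) = 2.
A valid 2-coloring: color 1: [0, 4, 6, 9, 10, 15]; color 2: [1, 12, 19, 20, 22, 23].

χ(G) = 2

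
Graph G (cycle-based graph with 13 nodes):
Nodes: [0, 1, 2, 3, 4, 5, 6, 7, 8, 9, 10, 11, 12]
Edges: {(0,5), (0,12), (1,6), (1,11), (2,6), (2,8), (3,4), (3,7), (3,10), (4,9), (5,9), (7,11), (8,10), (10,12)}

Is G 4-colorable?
A valid 4-coloring: color 1: [0, 3, 6, 8, 9, 11]; color 2: [1, 2, 4, 5, 7, 10]; color 3: [12].
(χ(G) = 3 ≤ 4.)

Yes, G is 4-colorable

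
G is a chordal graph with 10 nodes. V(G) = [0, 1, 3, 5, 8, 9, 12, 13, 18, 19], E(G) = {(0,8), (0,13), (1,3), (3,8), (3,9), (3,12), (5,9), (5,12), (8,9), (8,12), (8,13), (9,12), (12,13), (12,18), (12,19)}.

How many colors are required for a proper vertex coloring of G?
χ(G) = 4

Clique number ω(G) = 4 (lower bound: χ ≥ ω).
The clique on [3, 8, 9, 12] has size 4, forcing χ ≥ 4, and the coloring below uses 4 colors, so χ(G) = 4.
A valid 4-coloring: color 1: [0, 1, 12]; color 2: [5, 8, 18, 19]; color 3: [9, 13]; color 4: [3].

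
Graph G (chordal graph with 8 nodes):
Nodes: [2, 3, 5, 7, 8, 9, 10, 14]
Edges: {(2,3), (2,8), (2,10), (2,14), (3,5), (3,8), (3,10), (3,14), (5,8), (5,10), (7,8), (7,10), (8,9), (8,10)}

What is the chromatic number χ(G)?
χ(G) = 4

Clique number ω(G) = 4 (lower bound: χ ≥ ω).
The clique on [2, 3, 8, 10] has size 4, forcing χ ≥ 4, and the coloring below uses 4 colors, so χ(G) = 4.
A valid 4-coloring: color 1: [8, 14]; color 2: [9, 10]; color 3: [3, 7]; color 4: [2, 5].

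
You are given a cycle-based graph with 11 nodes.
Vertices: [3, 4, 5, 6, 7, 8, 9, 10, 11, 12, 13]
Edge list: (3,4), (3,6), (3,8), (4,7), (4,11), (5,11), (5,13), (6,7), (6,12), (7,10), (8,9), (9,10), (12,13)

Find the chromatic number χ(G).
χ(G) = 3

Clique number ω(G) = 2 (lower bound: χ ≥ ω).
Odd cycle [11, 5, 13, 12, 6, 3, 4] needs 3 colors (χ ≥ 3).
The coloring below uses 3 colors, so χ(G) = 3.
A valid 3-coloring: color 1: [3, 5, 7, 9, 12]; color 2: [6, 8, 10, 11, 13]; color 3: [4].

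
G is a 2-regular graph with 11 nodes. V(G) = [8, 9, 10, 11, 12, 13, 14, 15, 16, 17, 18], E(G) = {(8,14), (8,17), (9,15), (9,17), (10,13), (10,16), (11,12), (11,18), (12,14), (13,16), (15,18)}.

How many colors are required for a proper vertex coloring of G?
χ(G) = 3

Clique number ω(G) = 3 (lower bound: χ ≥ ω).
The clique on [10, 13, 16] has size 3, forcing χ ≥ 3, and the coloring below uses 3 colors, so χ(G) = 3.
A valid 3-coloring: color 1: [11, 14, 15, 16, 17]; color 2: [8, 9, 12, 13, 18]; color 3: [10].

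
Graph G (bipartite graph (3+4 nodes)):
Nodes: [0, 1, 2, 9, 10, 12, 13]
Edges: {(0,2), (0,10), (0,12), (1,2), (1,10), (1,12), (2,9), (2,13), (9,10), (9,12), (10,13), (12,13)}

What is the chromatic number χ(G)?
Clique number ω(G) = 2 (lower bound: χ ≥ ω).
The graph is bipartite (no odd cycle), so 2 colors suffice: χ(G) = 2.
A valid 2-coloring: color 1: [2, 10, 12]; color 2: [0, 1, 9, 13].

χ(G) = 2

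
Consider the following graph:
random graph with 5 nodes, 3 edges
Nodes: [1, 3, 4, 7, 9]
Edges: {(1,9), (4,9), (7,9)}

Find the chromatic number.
Clique number ω(G) = 2 (lower bound: χ ≥ ω).
The graph is bipartite (no odd cycle), so 2 colors suffice: χ(G) = 2.
A valid 2-coloring: color 1: [3, 9]; color 2: [1, 4, 7].

χ(G) = 2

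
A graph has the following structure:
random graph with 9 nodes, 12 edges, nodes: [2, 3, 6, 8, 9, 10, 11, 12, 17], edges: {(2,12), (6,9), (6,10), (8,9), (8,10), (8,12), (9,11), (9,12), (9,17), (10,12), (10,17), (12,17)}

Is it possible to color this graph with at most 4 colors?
A valid 4-coloring: color 1: [2, 3, 9, 10]; color 2: [6, 11, 12]; color 3: [8, 17].
(χ(G) = 3 ≤ 4.)

Yes, G is 4-colorable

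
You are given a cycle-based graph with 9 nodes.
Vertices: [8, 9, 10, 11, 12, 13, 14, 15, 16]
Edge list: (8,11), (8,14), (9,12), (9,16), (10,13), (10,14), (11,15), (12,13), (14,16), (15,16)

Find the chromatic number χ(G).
χ(G) = 3

Clique number ω(G) = 2 (lower bound: χ ≥ ω).
Odd cycle [8, 11, 15, 16, 9, 12, 13, 10, 14] needs 3 colors (χ ≥ 3).
The coloring below uses 3 colors, so χ(G) = 3.
A valid 3-coloring: color 1: [9, 11, 13, 14]; color 2: [8, 10, 12, 16]; color 3: [15].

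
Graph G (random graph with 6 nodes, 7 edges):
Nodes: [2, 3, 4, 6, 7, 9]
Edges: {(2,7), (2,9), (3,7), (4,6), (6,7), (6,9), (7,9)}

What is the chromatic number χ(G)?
Clique number ω(G) = 3 (lower bound: χ ≥ ω).
The clique on [2, 7, 9] has size 3, forcing χ ≥ 3, and the coloring below uses 3 colors, so χ(G) = 3.
A valid 3-coloring: color 1: [4, 7]; color 2: [3, 9]; color 3: [2, 6].

χ(G) = 3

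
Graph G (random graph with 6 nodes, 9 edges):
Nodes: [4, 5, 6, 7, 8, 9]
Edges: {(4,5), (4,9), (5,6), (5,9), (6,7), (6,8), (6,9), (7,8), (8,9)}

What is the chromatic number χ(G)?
χ(G) = 3

Clique number ω(G) = 3 (lower bound: χ ≥ ω).
The clique on [4, 5, 9] has size 3, forcing χ ≥ 3, and the coloring below uses 3 colors, so χ(G) = 3.
A valid 3-coloring: color 1: [4, 6]; color 2: [7, 9]; color 3: [5, 8].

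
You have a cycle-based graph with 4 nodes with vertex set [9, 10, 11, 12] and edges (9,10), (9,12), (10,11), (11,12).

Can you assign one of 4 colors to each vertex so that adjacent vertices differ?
A valid 4-coloring: color 1: [10, 12]; color 2: [9, 11].
(χ(G) = 2 ≤ 4.)

Yes, G is 4-colorable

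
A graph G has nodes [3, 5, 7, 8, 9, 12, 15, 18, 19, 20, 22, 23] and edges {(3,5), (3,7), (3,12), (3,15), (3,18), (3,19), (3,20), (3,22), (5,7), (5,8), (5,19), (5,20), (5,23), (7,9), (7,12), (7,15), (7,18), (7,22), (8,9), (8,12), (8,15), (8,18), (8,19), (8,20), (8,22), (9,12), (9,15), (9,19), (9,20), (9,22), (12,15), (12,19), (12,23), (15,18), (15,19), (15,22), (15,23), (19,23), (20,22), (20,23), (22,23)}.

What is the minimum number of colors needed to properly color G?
χ(G) = 5

Clique number ω(G) = 5 (lower bound: χ ≥ ω).
The clique on [8, 9, 12, 15, 19] has size 5, forcing χ ≥ 5, and the coloring below uses 5 colors, so χ(G) = 5.
A valid 5-coloring: color 1: [15, 20]; color 2: [3, 8, 23]; color 3: [5, 12, 18, 22]; color 4: [7, 19]; color 5: [9].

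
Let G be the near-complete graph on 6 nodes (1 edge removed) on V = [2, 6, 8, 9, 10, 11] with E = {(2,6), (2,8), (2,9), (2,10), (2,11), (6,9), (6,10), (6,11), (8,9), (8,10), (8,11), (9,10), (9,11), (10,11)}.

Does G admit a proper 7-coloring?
Yes, G is 7-colorable

A valid 7-coloring: color 1: [10]; color 2: [2]; color 3: [9]; color 4: [11]; color 5: [6, 8].
(χ(G) = 5 ≤ 7.)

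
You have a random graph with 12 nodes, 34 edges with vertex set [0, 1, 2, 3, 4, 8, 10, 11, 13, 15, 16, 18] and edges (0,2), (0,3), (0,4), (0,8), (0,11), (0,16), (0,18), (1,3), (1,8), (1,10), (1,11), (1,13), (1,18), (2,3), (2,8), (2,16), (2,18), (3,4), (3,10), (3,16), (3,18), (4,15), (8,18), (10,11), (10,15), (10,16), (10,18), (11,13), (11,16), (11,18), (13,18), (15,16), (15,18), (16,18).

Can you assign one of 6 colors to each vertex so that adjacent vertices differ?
Yes, G is 6-colorable

A valid 6-coloring: color 1: [4, 18]; color 2: [0, 10, 13]; color 3: [1, 16]; color 4: [3, 8, 11, 15]; color 5: [2].
(χ(G) = 5 ≤ 6.)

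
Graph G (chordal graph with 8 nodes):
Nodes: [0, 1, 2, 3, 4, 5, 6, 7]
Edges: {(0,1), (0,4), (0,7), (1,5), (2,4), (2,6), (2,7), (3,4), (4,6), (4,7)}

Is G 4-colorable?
A valid 4-coloring: color 1: [1, 4]; color 2: [3, 5, 6, 7]; color 3: [0, 2].
(χ(G) = 3 ≤ 4.)

Yes, G is 4-colorable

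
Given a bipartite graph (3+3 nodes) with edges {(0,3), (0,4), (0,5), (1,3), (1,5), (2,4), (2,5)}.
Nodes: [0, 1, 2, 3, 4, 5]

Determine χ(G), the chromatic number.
Clique number ω(G) = 2 (lower bound: χ ≥ ω).
The graph is bipartite (no odd cycle), so 2 colors suffice: χ(G) = 2.
A valid 2-coloring: color 1: [0, 1, 2]; color 2: [3, 4, 5].

χ(G) = 2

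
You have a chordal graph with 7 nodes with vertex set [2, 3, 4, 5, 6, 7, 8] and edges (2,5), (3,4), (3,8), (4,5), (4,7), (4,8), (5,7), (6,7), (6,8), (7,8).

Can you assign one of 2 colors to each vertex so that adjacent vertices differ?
No, G is not 2-colorable

The clique on vertices [3, 4, 8] has size 3 > 2, so it alone needs 3 colors.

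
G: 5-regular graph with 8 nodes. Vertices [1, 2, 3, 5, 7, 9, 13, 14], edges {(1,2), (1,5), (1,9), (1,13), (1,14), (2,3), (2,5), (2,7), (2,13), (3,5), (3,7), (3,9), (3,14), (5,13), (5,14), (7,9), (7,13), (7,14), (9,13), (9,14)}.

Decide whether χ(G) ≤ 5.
A valid 5-coloring: color 1: [2, 9]; color 2: [1, 3]; color 3: [13, 14]; color 4: [5, 7].
(χ(G) = 4 ≤ 5.)

Yes, G is 5-colorable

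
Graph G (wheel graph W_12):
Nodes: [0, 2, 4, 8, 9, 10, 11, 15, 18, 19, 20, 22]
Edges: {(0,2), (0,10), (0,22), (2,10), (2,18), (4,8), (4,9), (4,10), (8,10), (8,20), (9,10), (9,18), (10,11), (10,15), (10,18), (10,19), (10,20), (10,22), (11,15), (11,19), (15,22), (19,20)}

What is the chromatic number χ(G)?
χ(G) = 4

Clique number ω(G) = 3 (lower bound: χ ≥ ω).
Odd cycle [22, 15, 11, 19, 20, 8, 4, 9, 18, 2, 0] needs 3 colors (χ ≥ 3).
Vertex 10 is adjacent to every vertex of [0, 2, 4, 8, 9, 11, 15, 18, 19, 20, 22], which already need 3 colors among themselves, so 10 needs a new color (χ ≥ 4).
The coloring below uses 4 colors, so χ(G) = 4.
A valid 4-coloring: color 1: [10]; color 2: [2, 4, 11, 20, 22]; color 3: [0, 8, 9, 15, 19]; color 4: [18].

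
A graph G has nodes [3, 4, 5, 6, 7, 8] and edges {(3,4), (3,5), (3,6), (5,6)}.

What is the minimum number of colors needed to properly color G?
Clique number ω(G) = 3 (lower bound: χ ≥ ω).
The clique on [3, 5, 6] has size 3, forcing χ ≥ 3, and the coloring below uses 3 colors, so χ(G) = 3.
A valid 3-coloring: color 1: [3, 7, 8]; color 2: [4, 5]; color 3: [6].

χ(G) = 3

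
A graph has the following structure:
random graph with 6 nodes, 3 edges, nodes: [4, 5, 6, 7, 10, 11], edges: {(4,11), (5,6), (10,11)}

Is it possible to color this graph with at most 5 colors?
Yes, G is 5-colorable

A valid 5-coloring: color 1: [6, 7, 11]; color 2: [4, 5, 10].
(χ(G) = 2 ≤ 5.)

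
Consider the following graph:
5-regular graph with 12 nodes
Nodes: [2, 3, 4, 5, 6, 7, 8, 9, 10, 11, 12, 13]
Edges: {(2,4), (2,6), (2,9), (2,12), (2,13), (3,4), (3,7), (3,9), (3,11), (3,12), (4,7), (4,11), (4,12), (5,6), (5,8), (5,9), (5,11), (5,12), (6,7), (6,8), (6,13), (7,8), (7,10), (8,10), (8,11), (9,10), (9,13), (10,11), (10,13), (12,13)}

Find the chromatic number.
Clique number ω(G) = 3 (lower bound: χ ≥ ω).
Odd cycle [7, 10, 11, 5, 6] needs 3 colors (χ ≥ 3).
Vertex 8 is adjacent to every vertex of [5, 6, 7, 10, 11], which already need 3 colors among themselves, so 8 needs a new color (χ ≥ 4).
The coloring below uses 4 colors, so χ(G) = 4.
A valid 4-coloring: color 1: [6, 9, 11, 12]; color 2: [2, 3, 5, 10]; color 3: [4, 8, 13]; color 4: [7].

χ(G) = 4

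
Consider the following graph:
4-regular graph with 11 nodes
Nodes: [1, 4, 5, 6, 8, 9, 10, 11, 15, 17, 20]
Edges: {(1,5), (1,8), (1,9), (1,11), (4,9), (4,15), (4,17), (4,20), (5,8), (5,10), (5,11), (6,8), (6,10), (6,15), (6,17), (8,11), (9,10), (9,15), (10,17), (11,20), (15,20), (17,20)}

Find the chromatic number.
Clique number ω(G) = 4 (lower bound: χ ≥ ω).
The clique on [1, 5, 8, 11] has size 4, forcing χ ≥ 4, and the coloring below uses 4 colors, so χ(G) = 4.
A valid 4-coloring: color 1: [5, 6, 9, 20]; color 2: [4, 10, 11]; color 3: [8, 15, 17]; color 4: [1].

χ(G) = 4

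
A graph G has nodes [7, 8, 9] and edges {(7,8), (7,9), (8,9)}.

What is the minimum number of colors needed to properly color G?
Clique number ω(G) = 3 (lower bound: χ ≥ ω).
The clique on [7, 8, 9] has size 3, forcing χ ≥ 3, and the coloring below uses 3 colors, so χ(G) = 3.
A valid 3-coloring: color 1: [7]; color 2: [9]; color 3: [8].

χ(G) = 3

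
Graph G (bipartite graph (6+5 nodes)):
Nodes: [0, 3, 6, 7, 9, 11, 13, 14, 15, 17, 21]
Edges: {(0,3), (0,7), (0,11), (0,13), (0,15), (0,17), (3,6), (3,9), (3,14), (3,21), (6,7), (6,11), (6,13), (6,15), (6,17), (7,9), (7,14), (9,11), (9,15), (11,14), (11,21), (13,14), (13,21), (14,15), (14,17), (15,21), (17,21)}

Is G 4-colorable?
Yes, G is 4-colorable

A valid 4-coloring: color 1: [0, 6, 9, 14, 21]; color 2: [3, 7, 11, 13, 15, 17].
(χ(G) = 2 ≤ 4.)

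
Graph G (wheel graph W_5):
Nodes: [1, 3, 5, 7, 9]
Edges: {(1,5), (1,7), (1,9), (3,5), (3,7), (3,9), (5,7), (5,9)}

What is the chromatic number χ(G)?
χ(G) = 3

Clique number ω(G) = 3 (lower bound: χ ≥ ω).
The clique on [1, 5, 9] has size 3, forcing χ ≥ 3, and the coloring below uses 3 colors, so χ(G) = 3.
A valid 3-coloring: color 1: [5]; color 2: [7, 9]; color 3: [1, 3].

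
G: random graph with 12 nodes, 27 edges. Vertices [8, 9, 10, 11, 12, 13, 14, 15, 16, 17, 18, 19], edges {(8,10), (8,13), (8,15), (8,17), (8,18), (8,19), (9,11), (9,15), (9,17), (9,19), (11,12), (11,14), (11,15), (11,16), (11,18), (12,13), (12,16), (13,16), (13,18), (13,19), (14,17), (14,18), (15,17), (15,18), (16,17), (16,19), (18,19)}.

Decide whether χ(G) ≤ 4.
Yes, G is 4-colorable

A valid 4-coloring: color 1: [9, 10, 16, 18]; color 2: [8, 11]; color 3: [12, 14, 15, 19]; color 4: [13, 17].
(χ(G) = 4 ≤ 4.)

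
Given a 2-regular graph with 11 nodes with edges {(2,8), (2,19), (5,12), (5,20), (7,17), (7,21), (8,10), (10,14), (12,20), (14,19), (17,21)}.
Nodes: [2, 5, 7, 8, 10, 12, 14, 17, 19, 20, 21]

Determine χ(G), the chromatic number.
χ(G) = 3

Clique number ω(G) = 3 (lower bound: χ ≥ ω).
The clique on [5, 12, 20] has size 3, forcing χ ≥ 3, and the coloring below uses 3 colors, so χ(G) = 3.
A valid 3-coloring: color 1: [2, 5, 7, 10]; color 2: [8, 17, 19, 20]; color 3: [12, 14, 21].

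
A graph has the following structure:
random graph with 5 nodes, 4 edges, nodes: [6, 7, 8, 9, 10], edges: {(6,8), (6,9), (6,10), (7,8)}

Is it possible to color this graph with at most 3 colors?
Yes, G is 3-colorable

A valid 3-coloring: color 1: [6, 7]; color 2: [8, 9, 10].
(χ(G) = 2 ≤ 3.)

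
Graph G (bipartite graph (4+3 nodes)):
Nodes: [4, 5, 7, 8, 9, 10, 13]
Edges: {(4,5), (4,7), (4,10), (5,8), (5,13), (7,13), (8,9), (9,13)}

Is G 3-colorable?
Yes, G is 3-colorable

A valid 3-coloring: color 1: [5, 7, 9, 10]; color 2: [4, 8, 13].
(χ(G) = 2 ≤ 3.)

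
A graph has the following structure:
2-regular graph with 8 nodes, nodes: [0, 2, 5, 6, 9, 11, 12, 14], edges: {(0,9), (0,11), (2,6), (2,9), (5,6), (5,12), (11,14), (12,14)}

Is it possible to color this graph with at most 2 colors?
Yes, G is 2-colorable

A valid 2-coloring: color 1: [6, 9, 11, 12]; color 2: [0, 2, 5, 14].
(χ(G) = 2 ≤ 2.)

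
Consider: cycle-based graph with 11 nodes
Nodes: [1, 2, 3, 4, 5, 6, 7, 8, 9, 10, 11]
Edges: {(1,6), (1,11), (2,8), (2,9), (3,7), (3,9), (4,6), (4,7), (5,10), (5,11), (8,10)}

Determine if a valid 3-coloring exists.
Yes, G is 3-colorable

A valid 3-coloring: color 1: [1, 3, 4, 5, 8]; color 2: [6, 7, 9, 10, 11]; color 3: [2].
(χ(G) = 3 ≤ 3.)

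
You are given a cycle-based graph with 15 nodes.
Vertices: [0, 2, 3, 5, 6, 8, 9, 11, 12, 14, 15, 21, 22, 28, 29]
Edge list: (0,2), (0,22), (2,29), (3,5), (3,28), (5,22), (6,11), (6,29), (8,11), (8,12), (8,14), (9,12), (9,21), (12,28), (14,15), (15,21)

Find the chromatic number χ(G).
χ(G) = 3

Clique number ω(G) = 2 (lower bound: χ ≥ ω).
Odd cycle [0, 2, 29, 6, 11, 8, 12, 28, 3, 5, 22] needs 3 colors (χ ≥ 3).
The coloring below uses 3 colors, so χ(G) = 3.
A valid 3-coloring: color 1: [2, 6, 8, 9, 15, 22, 28]; color 2: [0, 5, 11, 12, 14, 21, 29]; color 3: [3].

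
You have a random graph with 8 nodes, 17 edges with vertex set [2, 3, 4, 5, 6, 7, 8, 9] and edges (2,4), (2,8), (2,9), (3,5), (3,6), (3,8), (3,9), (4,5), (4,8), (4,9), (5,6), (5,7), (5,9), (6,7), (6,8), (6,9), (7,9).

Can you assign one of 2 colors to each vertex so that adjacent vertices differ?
The clique on vertices [3, 5, 6, 9] has size 4 > 2, so it alone needs 4 colors.

No, G is not 2-colorable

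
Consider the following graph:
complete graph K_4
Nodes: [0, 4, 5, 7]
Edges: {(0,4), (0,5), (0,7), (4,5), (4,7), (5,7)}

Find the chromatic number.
χ(G) = 4

Clique number ω(G) = 4 (lower bound: χ ≥ ω).
The clique on [0, 4, 5, 7] has size 4, forcing χ ≥ 4, and the coloring below uses 4 colors, so χ(G) = 4.
A valid 4-coloring: color 1: [7]; color 2: [5]; color 3: [0]; color 4: [4].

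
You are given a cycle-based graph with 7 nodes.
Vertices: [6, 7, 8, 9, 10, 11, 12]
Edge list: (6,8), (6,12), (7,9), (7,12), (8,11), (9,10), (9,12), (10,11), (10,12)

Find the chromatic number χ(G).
χ(G) = 3

Clique number ω(G) = 3 (lower bound: χ ≥ ω).
The clique on [9, 10, 12] has size 3, forcing χ ≥ 3, and the coloring below uses 3 colors, so χ(G) = 3.
A valid 3-coloring: color 1: [11, 12]; color 2: [7, 8, 10]; color 3: [6, 9].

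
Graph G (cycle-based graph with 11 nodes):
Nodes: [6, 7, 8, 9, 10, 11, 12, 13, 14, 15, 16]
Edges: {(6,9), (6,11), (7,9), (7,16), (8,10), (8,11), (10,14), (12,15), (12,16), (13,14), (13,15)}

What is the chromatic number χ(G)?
Clique number ω(G) = 2 (lower bound: χ ≥ ω).
Odd cycle [13, 14, 10, 8, 11, 6, 9, 7, 16, 12, 15] needs 3 colors (χ ≥ 3).
The coloring below uses 3 colors, so χ(G) = 3.
A valid 3-coloring: color 1: [9, 10, 11, 12, 13]; color 2: [6, 7, 8, 14, 15]; color 3: [16].

χ(G) = 3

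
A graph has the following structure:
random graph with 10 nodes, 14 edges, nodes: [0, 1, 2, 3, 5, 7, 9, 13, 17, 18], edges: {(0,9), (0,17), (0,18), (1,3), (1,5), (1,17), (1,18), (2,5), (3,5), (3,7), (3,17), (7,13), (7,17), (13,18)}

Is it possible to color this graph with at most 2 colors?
No, G is not 2-colorable

The clique on vertices [1, 3, 17] has size 3 > 2, so it alone needs 3 colors.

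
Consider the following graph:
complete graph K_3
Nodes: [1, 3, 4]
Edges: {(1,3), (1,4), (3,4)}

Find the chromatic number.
χ(G) = 3

Clique number ω(G) = 3 (lower bound: χ ≥ ω).
The clique on [1, 3, 4] has size 3, forcing χ ≥ 3, and the coloring below uses 3 colors, so χ(G) = 3.
A valid 3-coloring: color 1: [3]; color 2: [4]; color 3: [1].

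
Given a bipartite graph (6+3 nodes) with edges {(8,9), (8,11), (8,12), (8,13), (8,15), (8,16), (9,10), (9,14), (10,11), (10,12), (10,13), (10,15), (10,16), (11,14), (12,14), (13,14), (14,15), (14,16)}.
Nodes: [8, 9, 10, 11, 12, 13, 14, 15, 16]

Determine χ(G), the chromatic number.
Clique number ω(G) = 2 (lower bound: χ ≥ ω).
The graph is bipartite (no odd cycle), so 2 colors suffice: χ(G) = 2.
A valid 2-coloring: color 1: [8, 10, 14]; color 2: [9, 11, 12, 13, 15, 16].

χ(G) = 2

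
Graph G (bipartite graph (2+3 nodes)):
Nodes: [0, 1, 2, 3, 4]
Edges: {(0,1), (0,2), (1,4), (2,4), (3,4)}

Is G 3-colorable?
Yes, G is 3-colorable

A valid 3-coloring: color 1: [0, 4]; color 2: [1, 2, 3].
(χ(G) = 2 ≤ 3.)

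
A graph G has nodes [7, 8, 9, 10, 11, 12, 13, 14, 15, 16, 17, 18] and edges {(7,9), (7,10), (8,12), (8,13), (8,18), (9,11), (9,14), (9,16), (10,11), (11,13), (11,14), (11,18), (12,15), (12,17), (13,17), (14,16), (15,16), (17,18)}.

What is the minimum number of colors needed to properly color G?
χ(G) = 3

Clique number ω(G) = 3 (lower bound: χ ≥ ω).
The clique on [9, 11, 14] has size 3, forcing χ ≥ 3, and the coloring below uses 3 colors, so χ(G) = 3.
A valid 3-coloring: color 1: [7, 8, 11, 16, 17]; color 2: [9, 10, 12, 13, 18]; color 3: [14, 15].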